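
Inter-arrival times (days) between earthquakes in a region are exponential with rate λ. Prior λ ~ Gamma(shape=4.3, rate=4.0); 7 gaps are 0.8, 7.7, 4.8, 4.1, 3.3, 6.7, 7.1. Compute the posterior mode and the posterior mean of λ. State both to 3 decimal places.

MAP = 0.268; posterior mean = 0.294

Σ times = 34.5. Posterior: Gamma(shape = 4.3+7 = 11.3, rate = 4.0+34.5 = 38.5).
Mode = (α−1)/β = 10.3/38.5 = 0.268.
Mean = α/β = 11.3/38.5 = 0.294.
The mean is pulled above the mode by the posterior's right skew.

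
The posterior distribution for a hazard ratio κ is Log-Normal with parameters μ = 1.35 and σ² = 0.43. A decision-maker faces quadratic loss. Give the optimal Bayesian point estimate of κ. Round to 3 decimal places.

Mode = exp(μ − σ²) = exp(0.92) = 2.509.
Mean = exp(μ + σ²/2) = exp(1.565) = 4.783.
Quadratic loss ⇒ the optimal estimator is the posterior mean.

4.783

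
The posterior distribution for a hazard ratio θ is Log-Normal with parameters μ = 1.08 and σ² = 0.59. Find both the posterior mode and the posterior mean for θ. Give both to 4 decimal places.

Mode = exp(μ − σ²) = exp(0.49) = 1.6323.
Mean = exp(μ + σ²/2) = exp(1.375) = 3.9551.

posterior mode = 1.6323, posterior mean = 3.9551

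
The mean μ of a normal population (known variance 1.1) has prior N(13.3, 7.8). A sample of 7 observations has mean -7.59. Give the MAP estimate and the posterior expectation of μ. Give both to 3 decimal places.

μ_MAP = -7.177, E[μ|data] = -7.177

Posterior for μ is Normal. Precision-weighted mean: (1/7.8·13.3 + 7/1.1·-7.59) / (1/7.8 + 7/1.1) = -7.177.
A Normal posterior is symmetric, so mode = mean.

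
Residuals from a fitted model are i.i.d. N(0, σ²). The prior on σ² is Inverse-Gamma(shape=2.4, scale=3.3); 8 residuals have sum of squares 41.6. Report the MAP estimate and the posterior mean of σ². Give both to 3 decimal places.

MAP: 3.257. Posterior mean: 4.463.

Posterior: Inverse-Gamma(shape = 2.4+8/2 = 6.4, scale = 3.3+41.6/2 = 24.1).
Mode = β/(α+1) = 24.1/7.4 = 3.257.
Mean = β/(α−1) = 24.1/5.4 = 4.463.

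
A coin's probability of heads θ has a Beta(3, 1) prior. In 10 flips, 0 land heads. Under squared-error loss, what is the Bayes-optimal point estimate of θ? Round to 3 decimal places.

Posterior: Beta(3+0, 1+10) = Beta(3, 11).
Mode = (3−1)/(3+11−2) = 2/12 = 0.167.
Mean = 3/(3+11) = 3/14 = 0.214.
Squared-error loss ⇒ the optimal estimator is the posterior mean.

0.214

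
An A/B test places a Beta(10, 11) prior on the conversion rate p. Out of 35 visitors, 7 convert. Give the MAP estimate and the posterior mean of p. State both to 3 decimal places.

MAP = 0.296; posterior mean = 0.304

Posterior: Beta(10+7, 11+28) = Beta(17, 39).
Mode = (17−1)/(17+39−2) = 16/54 = 0.296.
Mean = 17/(17+39) = 17/56 = 0.304.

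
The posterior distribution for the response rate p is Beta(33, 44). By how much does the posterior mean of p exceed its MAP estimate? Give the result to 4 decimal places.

0.0019

Mode = (33−1)/(33+44−2) = 32/75 = 0.4267.
Mean = 33/(33+44) = 33/77 = 0.4286.
Difference = 0.4286 − 0.4267 = 0.0019.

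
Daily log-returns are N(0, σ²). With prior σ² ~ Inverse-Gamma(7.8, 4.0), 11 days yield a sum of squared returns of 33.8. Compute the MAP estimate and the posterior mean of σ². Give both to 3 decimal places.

Posterior: Inverse-Gamma(shape = 7.8+11/2 = 13.3, scale = 4.0+33.8/2 = 20.9).
Mode = β/(α+1) = 20.9/14.3 = 1.462.
Mean = β/(α−1) = 20.9/12.3 = 1.699.

MAP: 1.462. Posterior mean: 1.699.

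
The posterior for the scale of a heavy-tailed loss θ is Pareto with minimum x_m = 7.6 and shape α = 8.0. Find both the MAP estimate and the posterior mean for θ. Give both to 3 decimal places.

The Pareto density is strictly decreasing on [x_m, ∞), so the mode is x_m = 7.600.
Mean = α·x_m/(α−1) = 8.0·7.6/7.0 = 8.686.

MAP estimate = 7.600, posterior mean = 8.686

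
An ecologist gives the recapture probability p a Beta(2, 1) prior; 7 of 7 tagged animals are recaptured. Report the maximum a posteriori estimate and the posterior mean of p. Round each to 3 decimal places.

p_MAP = 1.000, E[p|data] = 0.900

Posterior: Beta(2+7, 1+0) = Beta(9, 1).
Since β = 1 ≤ 1 and α > 1, the Beta density is monotone increasing on [0,1]; the mode is at 1.
Mean = 9/(9+1) = 0.900.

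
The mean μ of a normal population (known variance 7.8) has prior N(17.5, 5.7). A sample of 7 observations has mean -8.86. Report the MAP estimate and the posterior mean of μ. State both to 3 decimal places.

μ_MAP = -4.550, E[μ|data] = -4.550

Posterior for μ is Normal. Precision-weighted mean: (1/5.7·17.5 + 7/7.8·-8.86) / (1/5.7 + 7/7.8) = -4.550.
A Normal posterior is symmetric, so mode = mean.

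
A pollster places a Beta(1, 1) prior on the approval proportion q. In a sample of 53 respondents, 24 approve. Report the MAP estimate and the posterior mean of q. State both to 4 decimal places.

MAP estimate = 0.4528, posterior mean = 0.4545

Posterior: Beta(1+24, 1+29) = Beta(25, 30).
Mode = (25−1)/(25+30−2) = 24/53 = 0.4528.
Mean = 25/(25+30) = 25/55 = 0.4545.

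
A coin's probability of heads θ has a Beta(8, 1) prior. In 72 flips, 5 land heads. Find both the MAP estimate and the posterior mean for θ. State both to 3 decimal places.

MAP = 0.152, posterior mean = 0.160

Posterior: Beta(8+5, 1+67) = Beta(13, 68).
Mode = (13−1)/(13+68−2) = 12/79 = 0.152.
Mean = 13/(13+68) = 13/81 = 0.160.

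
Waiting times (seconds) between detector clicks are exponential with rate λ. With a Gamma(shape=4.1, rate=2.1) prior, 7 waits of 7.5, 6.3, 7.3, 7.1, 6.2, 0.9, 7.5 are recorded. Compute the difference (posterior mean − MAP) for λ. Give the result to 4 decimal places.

Σ times = 42.8. Posterior: Gamma(shape = 4.1+7 = 11.1, rate = 2.1+42.8 = 44.9).
Mode = (α−1)/β = 10.1/44.9 = 0.2249.
Mean = α/β = 11.1/44.9 = 0.2472.
Difference = 0.2472 − 0.2249 = 0.0223.
The posterior is right-skewed, so the mean exceeds the mode.

0.0223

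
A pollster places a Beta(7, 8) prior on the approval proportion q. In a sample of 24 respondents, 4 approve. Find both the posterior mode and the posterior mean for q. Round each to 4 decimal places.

posterior mode = 0.2703, posterior mean = 0.2821

Posterior: Beta(7+4, 8+20) = Beta(11, 28).
Mode = (11−1)/(11+28−2) = 10/37 = 0.2703.
Mean = 11/(11+28) = 11/39 = 0.2821.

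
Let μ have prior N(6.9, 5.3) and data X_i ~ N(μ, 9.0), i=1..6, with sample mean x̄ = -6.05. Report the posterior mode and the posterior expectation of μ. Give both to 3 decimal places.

Posterior for μ is Normal. Precision-weighted mean: (1/5.3·6.9 + 6/9.0·-6.05) / (1/5.3 + 6/9.0) = -3.193.
A Normal posterior is symmetric, so mode = mean.

μ_MAP = -3.193, E[μ|data] = -3.193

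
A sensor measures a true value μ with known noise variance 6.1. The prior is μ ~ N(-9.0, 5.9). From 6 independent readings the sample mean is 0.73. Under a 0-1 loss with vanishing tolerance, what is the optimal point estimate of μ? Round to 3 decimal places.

-0.700

Posterior for μ is Normal. Precision-weighted mean: (1/5.9·-9.0 + 6/6.1·0.73) / (1/5.9 + 6/6.1) = -0.700.
A Normal posterior is symmetric, so mode = mean.
This is the posterior mode — the MAP estimate.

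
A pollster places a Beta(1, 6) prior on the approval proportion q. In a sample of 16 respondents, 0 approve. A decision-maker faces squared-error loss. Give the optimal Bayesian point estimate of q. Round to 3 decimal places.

0.043

Posterior: Beta(1+0, 6+16) = Beta(1, 22).
Since α = 1 ≤ 1 and β > 1, the Beta density is monotone decreasing on [0,1]; the mode is at 0.
Mean = 1/(1+22) = 0.043.
Squared-error loss ⇒ the optimal estimator is the posterior mean.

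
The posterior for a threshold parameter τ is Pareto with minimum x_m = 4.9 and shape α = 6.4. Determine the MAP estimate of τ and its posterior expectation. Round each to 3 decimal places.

The Pareto density is strictly decreasing on [x_m, ∞), so the mode is x_m = 4.900.
Mean = α·x_m/(α−1) = 6.4·4.9/5.4 = 5.807.

MAP estimate = 4.900, posterior expectation = 5.807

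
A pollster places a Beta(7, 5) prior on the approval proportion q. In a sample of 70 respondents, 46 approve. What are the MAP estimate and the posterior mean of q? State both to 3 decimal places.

Posterior: Beta(7+46, 5+24) = Beta(53, 29).
Mode = (53−1)/(53+29−2) = 52/80 = 0.650.
Mean = 53/(53+29) = 53/82 = 0.646.
Mode > mean: the posterior has a left tail.

MAP: 0.650. Posterior mean: 0.646.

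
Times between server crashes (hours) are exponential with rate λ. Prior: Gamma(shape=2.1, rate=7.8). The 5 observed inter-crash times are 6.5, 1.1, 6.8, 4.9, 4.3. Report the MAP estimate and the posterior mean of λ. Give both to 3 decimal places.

λ_MAP = 0.194, E[λ|data] = 0.226

Σ times = 23.6. Posterior: Gamma(shape = 2.1+5 = 7.1, rate = 7.8+23.6 = 31.4).
Mode = (α−1)/β = 6.1/31.4 = 0.194.
Mean = α/β = 7.1/31.4 = 0.226.
Mean > mode: the posterior has a right tail.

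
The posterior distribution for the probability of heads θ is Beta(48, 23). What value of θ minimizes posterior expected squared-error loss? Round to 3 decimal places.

Mode = (48−1)/(48+23−2) = 47/69 = 0.681.
Mean = 48/(48+23) = 48/71 = 0.676.
Squared-error loss ⇒ the optimal estimator is the posterior mean.

0.676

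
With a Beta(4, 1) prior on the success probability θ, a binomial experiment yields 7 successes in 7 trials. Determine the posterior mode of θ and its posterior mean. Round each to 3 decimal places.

MAP: 1.000. Posterior mean: 0.917.

Posterior: Beta(4+7, 1+0) = Beta(11, 1).
Since β = 1 ≤ 1 and α > 1, the Beta density is monotone increasing on [0,1]; the mode is at 1.
Mean = 11/(11+1) = 0.917.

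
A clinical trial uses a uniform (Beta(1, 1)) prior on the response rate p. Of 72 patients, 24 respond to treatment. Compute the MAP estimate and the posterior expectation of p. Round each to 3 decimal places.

Posterior: Beta(1+24, 1+48) = Beta(25, 49).
Mode = (25−1)/(25+49−2) = 24/72 = 0.333.
With a flat prior the MAP equals the MLE, 24/72.
Mean = 25/(25+49) = 25/74 = 0.338.

p_MAP = 0.333, E[p|data] = 0.338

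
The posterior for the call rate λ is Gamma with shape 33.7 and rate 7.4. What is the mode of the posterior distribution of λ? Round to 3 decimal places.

Mode = (α−1)/β = 32.7/7.4 = 4.419.
Mean = α/β = 33.7/7.4 = 4.554.
This is the posterior mode — the MAP estimate.

4.419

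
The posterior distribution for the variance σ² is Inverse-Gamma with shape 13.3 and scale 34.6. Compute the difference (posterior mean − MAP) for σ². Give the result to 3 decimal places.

0.393

Mode = β/(α+1) = 34.6/14.3 = 2.420.
Mean = β/(α−1) = 34.6/12.3 = 2.813.
Difference = 2.813 − 2.420 = 0.393.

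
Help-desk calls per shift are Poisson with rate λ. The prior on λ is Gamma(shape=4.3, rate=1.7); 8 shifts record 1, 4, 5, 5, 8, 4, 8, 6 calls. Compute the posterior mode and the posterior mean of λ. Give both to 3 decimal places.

Σ counts = 41. Posterior: Gamma(shape = 4.3+41 = 45.3, rate = 1.7+8 = 9.7).
Mode = (α−1)/β = 44.3/9.7 = 4.567.
Mean = α/β = 45.3/9.7 = 4.670.
Right-skewed posterior ⇒ mode < mean.

λ_MAP = 4.567, E[λ|data] = 4.670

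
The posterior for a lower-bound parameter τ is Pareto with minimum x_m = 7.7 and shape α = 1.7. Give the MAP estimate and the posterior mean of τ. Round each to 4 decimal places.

The Pareto density is strictly decreasing on [x_m, ∞), so the mode is x_m = 7.7000.
Mean = α·x_m/(α−1) = 1.7·7.7/0.7 = 18.7000.

MAP: 7.7000. Posterior mean: 18.7000.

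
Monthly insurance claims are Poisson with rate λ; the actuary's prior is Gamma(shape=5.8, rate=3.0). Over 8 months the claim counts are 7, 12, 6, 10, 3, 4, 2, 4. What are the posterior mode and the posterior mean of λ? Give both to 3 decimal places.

MAP = 4.800, posterior mean = 4.891

Σ counts = 48. Posterior: Gamma(shape = 5.8+48 = 53.8, rate = 3.0+8 = 11.0).
Mode = (α−1)/β = 52.8/11.0 = 4.800.
Mean = α/β = 53.8/11.0 = 4.891.
Right-skewed posterior ⇒ mode < mean.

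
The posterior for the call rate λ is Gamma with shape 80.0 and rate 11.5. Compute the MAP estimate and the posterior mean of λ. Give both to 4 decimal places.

MAP estimate = 6.8696, posterior mean = 6.9565

Mode = (α−1)/β = 79.0/11.5 = 6.8696.
Mean = α/β = 80.0/11.5 = 6.9565.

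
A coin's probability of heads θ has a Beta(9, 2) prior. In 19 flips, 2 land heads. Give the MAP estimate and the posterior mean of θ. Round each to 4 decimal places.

MAP = 0.3571; posterior mean = 0.3667

Posterior: Beta(9+2, 2+17) = Beta(11, 19).
Mode = (11−1)/(11+19−2) = 10/28 = 0.3571.
Mean = 11/(11+19) = 11/30 = 0.3667.
The posterior is right-skewed, so the mean exceeds the mode.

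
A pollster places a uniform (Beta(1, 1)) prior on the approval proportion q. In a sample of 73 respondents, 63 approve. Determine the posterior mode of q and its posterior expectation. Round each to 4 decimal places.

Posterior: Beta(1+63, 1+10) = Beta(64, 11).
Mode = (64−1)/(64+11−2) = 63/73 = 0.8630.
Mean = 64/(64+11) = 64/75 = 0.8533.

MAP = 0.8630, posterior mean = 0.8533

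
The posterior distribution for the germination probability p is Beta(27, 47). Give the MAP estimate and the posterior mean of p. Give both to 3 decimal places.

Mode = (27−1)/(27+47−2) = 26/72 = 0.361.
Mean = 27/(27+47) = 27/74 = 0.365.

MAP estimate = 0.361, posterior mean = 0.365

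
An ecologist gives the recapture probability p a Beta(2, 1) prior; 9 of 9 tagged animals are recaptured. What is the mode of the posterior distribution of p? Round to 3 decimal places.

1.000

Posterior: Beta(2+9, 1+0) = Beta(11, 1).
Since β = 1 ≤ 1 and α > 1, the Beta density is monotone increasing on [0,1]; the mode is at 1.
Mean = 11/(11+1) = 0.917.
This is the posterior mode — the MAP estimate.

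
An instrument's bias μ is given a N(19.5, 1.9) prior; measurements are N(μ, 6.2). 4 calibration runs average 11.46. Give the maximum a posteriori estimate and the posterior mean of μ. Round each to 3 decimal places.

Posterior for μ is Normal. Precision-weighted mean: (1/1.9·19.5 + 4/6.2·11.46) / (1/1.9 + 4/6.2) = 15.072.
A Normal posterior is symmetric, so mode = mean.

maximum a posteriori estimate = 15.072, posterior mean = 15.072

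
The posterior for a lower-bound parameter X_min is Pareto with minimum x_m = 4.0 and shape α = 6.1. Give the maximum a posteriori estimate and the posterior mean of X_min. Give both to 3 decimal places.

The Pareto density is strictly decreasing on [x_m, ∞), so the mode is x_m = 4.000.
Mean = α·x_m/(α−1) = 6.1·4.0/5.1 = 4.784.

MAP: 4.000. Posterior mean: 4.784.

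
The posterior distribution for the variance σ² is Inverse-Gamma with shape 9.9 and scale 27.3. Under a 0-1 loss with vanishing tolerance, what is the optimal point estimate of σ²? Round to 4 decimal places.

Mode = β/(α+1) = 27.3/10.9 = 2.5046.
Mean = β/(α−1) = 27.3/8.9 = 3.0674.
This is the posterior mode — the MAP estimate.

2.5046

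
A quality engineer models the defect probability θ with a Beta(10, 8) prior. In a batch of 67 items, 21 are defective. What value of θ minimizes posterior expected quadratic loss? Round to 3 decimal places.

0.365

Posterior: Beta(10+21, 8+46) = Beta(31, 54).
Mode = (31−1)/(31+54−2) = 30/83 = 0.361.
Mean = 31/(31+54) = 31/85 = 0.365.
Quadratic loss ⇒ the optimal estimator is the posterior mean.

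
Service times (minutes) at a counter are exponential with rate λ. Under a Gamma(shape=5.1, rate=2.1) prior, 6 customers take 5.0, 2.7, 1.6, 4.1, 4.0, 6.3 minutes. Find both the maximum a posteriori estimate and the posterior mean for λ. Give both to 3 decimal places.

Σ times = 23.7. Posterior: Gamma(shape = 5.1+6 = 11.1, rate = 2.1+23.7 = 25.8).
Mode = (α−1)/β = 10.1/25.8 = 0.391.
Mean = α/β = 11.1/25.8 = 0.430.

MAP = 0.391, posterior mean = 0.430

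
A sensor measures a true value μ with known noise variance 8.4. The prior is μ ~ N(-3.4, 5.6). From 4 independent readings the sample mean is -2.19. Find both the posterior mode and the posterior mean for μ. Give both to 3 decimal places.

Posterior for μ is Normal. Precision-weighted mean: (1/5.6·-3.4 + 4/8.4·-2.19) / (1/5.6 + 4/8.4) = -2.520.
A Normal posterior is symmetric, so mode = mean.

MAP = -2.520; posterior mean = -2.520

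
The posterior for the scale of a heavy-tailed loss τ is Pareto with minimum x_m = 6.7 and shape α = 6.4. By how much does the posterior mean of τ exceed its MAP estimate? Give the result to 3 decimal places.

The Pareto density is strictly decreasing on [x_m, ∞), so the mode is x_m = 6.700.
Mean = α·x_m/(α−1) = 6.4·6.7/5.4 = 7.941.
Difference = 7.941 − 6.700 = 1.241.
The posterior is right-skewed, so the mean exceeds the mode.

1.241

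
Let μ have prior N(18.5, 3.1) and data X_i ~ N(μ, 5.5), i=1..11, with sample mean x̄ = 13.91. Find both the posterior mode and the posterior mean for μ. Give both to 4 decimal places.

Posterior for μ is Normal. Precision-weighted mean: (1/3.1·18.5 + 11/5.5·13.91) / (1/3.1 + 11/5.5) = 14.5475.
A Normal posterior is symmetric, so mode = mean.

μ_MAP = 14.5475, E[μ|data] = 14.5475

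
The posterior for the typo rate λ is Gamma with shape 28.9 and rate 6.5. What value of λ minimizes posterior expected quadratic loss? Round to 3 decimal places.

4.446

Mode = (α−1)/β = 27.9/6.5 = 4.292.
Mean = α/β = 28.9/6.5 = 4.446.
Quadratic loss ⇒ the optimal estimator is the posterior mean.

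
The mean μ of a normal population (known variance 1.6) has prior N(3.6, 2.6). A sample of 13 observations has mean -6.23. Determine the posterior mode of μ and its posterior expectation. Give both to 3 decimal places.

Posterior for μ is Normal. Precision-weighted mean: (1/2.6·3.6 + 13/1.6·-6.23) / (1/2.6 + 13/1.6) = -5.786.
A Normal posterior is symmetric, so mode = mean.

μ_MAP = -5.786, E[μ|data] = -5.786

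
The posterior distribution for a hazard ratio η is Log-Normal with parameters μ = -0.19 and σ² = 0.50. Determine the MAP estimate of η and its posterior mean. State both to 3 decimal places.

η_MAP = 0.502, E[η|data] = 1.062

Mode = exp(μ − σ²) = exp(-0.69) = 0.502.
Mean = exp(μ + σ²/2) = exp(0.060) = 1.062.
Right-skewed posterior ⇒ mode < mean.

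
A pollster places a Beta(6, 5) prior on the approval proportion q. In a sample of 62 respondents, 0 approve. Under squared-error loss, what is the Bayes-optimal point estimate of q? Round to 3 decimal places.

0.082

Posterior: Beta(6+0, 5+62) = Beta(6, 67).
Mode = (6−1)/(6+67−2) = 5/71 = 0.070.
Mean = 6/(6+67) = 6/73 = 0.082.
Squared-error loss ⇒ the optimal estimator is the posterior mean.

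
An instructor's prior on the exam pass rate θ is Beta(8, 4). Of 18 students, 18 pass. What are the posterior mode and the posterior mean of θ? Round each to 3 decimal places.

Posterior: Beta(8+18, 4+0) = Beta(26, 4).
Mode = (26−1)/(26+4−2) = 25/28 = 0.893.
Mean = 26/(26+4) = 26/30 = 0.867.
Left-skewed posterior ⇒ mean < mode.

posterior mode = 0.893, posterior mean = 0.867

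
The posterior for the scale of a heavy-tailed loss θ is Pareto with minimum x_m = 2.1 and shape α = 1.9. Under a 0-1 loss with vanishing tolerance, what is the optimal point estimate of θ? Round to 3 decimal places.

2.100

The Pareto density is strictly decreasing on [x_m, ∞), so the mode is x_m = 2.100.
Mean = α·x_m/(α−1) = 1.9·2.1/0.9 = 4.433.
This is the posterior mode — the MAP estimate.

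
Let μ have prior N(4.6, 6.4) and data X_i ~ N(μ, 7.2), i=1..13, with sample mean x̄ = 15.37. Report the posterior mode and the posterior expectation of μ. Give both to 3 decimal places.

Posterior for μ is Normal. Precision-weighted mean: (1/6.4·4.6 + 13/7.2·15.37) / (1/6.4 + 13/7.2) = 14.512.
A Normal posterior is symmetric, so mode = mean.

μ_MAP = 14.512, E[μ|data] = 14.512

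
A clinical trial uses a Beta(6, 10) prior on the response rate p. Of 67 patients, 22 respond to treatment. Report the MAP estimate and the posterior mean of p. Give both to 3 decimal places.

MAP = 0.333, posterior mean = 0.337

Posterior: Beta(6+22, 10+45) = Beta(28, 55).
Mode = (28−1)/(28+55−2) = 27/81 = 0.333.
Mean = 28/(28+55) = 28/83 = 0.337.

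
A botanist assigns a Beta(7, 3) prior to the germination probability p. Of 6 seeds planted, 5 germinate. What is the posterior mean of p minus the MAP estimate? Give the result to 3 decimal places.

Posterior: Beta(7+5, 3+1) = Beta(12, 4).
Mode = (12−1)/(12+4−2) = 11/14 = 0.786.
Mean = 12/(12+4) = 12/16 = 0.750.
Difference = 0.750 − 0.786 = -0.036.

-0.036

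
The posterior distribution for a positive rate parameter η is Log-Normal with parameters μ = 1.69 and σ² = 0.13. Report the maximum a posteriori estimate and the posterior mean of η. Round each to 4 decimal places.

Mode = exp(μ − σ²) = exp(1.56) = 4.7588.
Mean = exp(μ + σ²/2) = exp(1.755) = 5.7834.

maximum a posteriori estimate = 4.7588, posterior mean = 5.7834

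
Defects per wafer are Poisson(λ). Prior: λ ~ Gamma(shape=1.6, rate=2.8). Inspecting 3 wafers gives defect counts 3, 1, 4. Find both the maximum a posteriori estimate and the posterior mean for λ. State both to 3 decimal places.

Σ counts = 8. Posterior: Gamma(shape = 1.6+8 = 9.6, rate = 2.8+3 = 5.8).
Mode = (α−1)/β = 8.6/5.8 = 1.483.
Mean = α/β = 9.6/5.8 = 1.655.
Right-skewed posterior ⇒ mode < mean.

MAP = 1.483; posterior mean = 1.655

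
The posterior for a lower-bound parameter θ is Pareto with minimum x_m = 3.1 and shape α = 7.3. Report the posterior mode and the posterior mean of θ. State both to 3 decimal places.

posterior mode = 3.100, posterior mean = 3.592

The Pareto density is strictly decreasing on [x_m, ∞), so the mode is x_m = 3.100.
Mean = α·x_m/(α−1) = 7.3·3.1/6.3 = 3.592.
The posterior is right-skewed, so the mean exceeds the mode.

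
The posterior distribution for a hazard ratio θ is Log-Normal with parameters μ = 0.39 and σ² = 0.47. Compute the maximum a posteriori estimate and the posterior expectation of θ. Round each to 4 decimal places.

Mode = exp(μ − σ²) = exp(-0.08) = 0.9231.
Mean = exp(μ + σ²/2) = exp(0.625) = 1.8682.

maximum a posteriori estimate = 0.9231, posterior expectation = 1.8682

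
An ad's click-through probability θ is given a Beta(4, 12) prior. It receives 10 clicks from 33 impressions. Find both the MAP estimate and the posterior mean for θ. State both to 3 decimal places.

MAP = 0.277; posterior mean = 0.286

Posterior: Beta(4+10, 12+23) = Beta(14, 35).
Mode = (14−1)/(14+35−2) = 13/47 = 0.277.
Mean = 14/(14+35) = 14/49 = 0.286.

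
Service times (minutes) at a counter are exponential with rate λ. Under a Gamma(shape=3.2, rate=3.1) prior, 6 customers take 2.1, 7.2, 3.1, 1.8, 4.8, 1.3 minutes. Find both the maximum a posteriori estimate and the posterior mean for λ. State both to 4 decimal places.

MAP: 0.3504. Posterior mean: 0.3932.

Σ times = 20.3. Posterior: Gamma(shape = 3.2+6 = 9.2, rate = 3.1+20.3 = 23.4).
Mode = (α−1)/β = 8.2/23.4 = 0.3504.
Mean = α/β = 9.2/23.4 = 0.3932.
The mean is pulled above the mode by the posterior's right skew.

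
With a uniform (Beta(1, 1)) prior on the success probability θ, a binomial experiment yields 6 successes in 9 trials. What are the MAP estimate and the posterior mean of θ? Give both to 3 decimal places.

Posterior: Beta(1+6, 1+3) = Beta(7, 4).
Mode = (7−1)/(7+4−2) = 6/9 = 0.667.
Mean = 7/(7+4) = 7/11 = 0.636.

MAP estimate = 0.667, posterior mean = 0.636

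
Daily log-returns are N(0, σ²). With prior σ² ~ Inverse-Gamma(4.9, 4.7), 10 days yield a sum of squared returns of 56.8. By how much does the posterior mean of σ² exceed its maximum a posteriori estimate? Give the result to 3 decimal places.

Posterior: Inverse-Gamma(shape = 4.9+10/2 = 9.9, scale = 4.7+56.8/2 = 33.1).
Mode = β/(α+1) = 33.1/10.9 = 3.037.
Mean = β/(α−1) = 33.1/8.9 = 3.719.
Difference = 3.719 − 3.037 = 0.682.
Mean > mode: the posterior has a right tail.

0.682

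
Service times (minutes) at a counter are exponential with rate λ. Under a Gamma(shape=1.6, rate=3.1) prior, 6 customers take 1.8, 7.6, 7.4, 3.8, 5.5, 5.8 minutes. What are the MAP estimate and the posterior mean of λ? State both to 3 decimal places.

Σ times = 31.9. Posterior: Gamma(shape = 1.6+6 = 7.6, rate = 3.1+31.9 = 35.0).
Mode = (α−1)/β = 6.6/35.0 = 0.189.
Mean = α/β = 7.6/35.0 = 0.217.
Right-skewed posterior ⇒ mode < mean.

MAP = 0.189; posterior mean = 0.217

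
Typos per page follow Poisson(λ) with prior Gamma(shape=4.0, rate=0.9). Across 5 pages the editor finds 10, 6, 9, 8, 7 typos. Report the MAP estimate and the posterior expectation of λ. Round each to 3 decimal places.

Σ counts = 40. Posterior: Gamma(shape = 4.0+40 = 44.0, rate = 0.9+5 = 5.9).
Mode = (α−1)/β = 43.0/5.9 = 7.288.
Mean = α/β = 44.0/5.9 = 7.458.
Right-skewed posterior ⇒ mode < mean.

MAP estimate = 7.288, posterior expectation = 7.458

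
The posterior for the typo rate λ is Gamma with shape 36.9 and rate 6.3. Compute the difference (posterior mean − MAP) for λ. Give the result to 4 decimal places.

Mode = (α−1)/β = 35.9/6.3 = 5.6984.
Mean = α/β = 36.9/6.3 = 5.8571.
Difference = 5.8571 − 5.6984 = 0.1587.

0.1587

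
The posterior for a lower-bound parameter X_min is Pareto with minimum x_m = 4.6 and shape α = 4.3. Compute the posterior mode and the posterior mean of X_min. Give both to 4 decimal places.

The Pareto density is strictly decreasing on [x_m, ∞), so the mode is x_m = 4.6000.
Mean = α·x_m/(α−1) = 4.3·4.6/3.3 = 5.9939.
The posterior is right-skewed, so the mean exceeds the mode.

MAP: 4.6000. Posterior mean: 5.9939.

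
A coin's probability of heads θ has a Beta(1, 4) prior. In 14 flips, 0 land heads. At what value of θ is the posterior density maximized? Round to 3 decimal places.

Posterior: Beta(1+0, 4+14) = Beta(1, 18).
Since α = 1 ≤ 1 and β > 1, the Beta density is monotone decreasing on [0,1]; the mode is at 0.
Mean = 1/(1+18) = 0.053.
This is the posterior mode — the MAP estimate.

0.000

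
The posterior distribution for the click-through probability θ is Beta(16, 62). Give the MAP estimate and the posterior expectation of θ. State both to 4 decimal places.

Mode = (16−1)/(16+62−2) = 15/76 = 0.1974.
Mean = 16/(16+62) = 16/78 = 0.2051.

θ_MAP = 0.1974, E[θ|data] = 0.2051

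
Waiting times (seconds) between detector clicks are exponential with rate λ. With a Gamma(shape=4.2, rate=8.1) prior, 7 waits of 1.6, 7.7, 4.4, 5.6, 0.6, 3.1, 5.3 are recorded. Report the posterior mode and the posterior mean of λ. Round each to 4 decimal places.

Σ times = 28.3. Posterior: Gamma(shape = 4.2+7 = 11.2, rate = 8.1+28.3 = 36.4).
Mode = (α−1)/β = 10.2/36.4 = 0.2802.
Mean = α/β = 11.2/36.4 = 0.3077.
Right-skewed posterior ⇒ mode < mean.

posterior mode = 0.2802, posterior mean = 0.3077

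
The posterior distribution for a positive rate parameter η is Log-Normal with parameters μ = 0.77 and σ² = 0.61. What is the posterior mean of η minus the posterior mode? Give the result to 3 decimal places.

1.756

Mode = exp(μ − σ²) = exp(0.16) = 1.174.
Mean = exp(μ + σ²/2) = exp(1.075) = 2.930.
Difference = 2.930 − 1.174 = 1.756.
Mean > mode: the posterior has a right tail.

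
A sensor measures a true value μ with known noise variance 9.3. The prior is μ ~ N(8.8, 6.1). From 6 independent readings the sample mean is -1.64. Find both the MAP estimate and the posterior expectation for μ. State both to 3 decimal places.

MAP = 0.475; posterior mean = 0.475

Posterior for μ is Normal. Precision-weighted mean: (1/6.1·8.8 + 6/9.3·-1.64) / (1/6.1 + 6/9.3) = 0.475.
A Normal posterior is symmetric, so mode = mean.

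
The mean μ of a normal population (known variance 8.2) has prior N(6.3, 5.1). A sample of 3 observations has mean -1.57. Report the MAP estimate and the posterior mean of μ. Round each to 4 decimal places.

Posterior for μ is Normal. Precision-weighted mean: (1/5.1·6.3 + 3/8.2·-1.57) / (1/5.1 + 3/8.2) = 1.1761.
A Normal posterior is symmetric, so mode = mean.

MAP = 1.1761; posterior mean = 1.1761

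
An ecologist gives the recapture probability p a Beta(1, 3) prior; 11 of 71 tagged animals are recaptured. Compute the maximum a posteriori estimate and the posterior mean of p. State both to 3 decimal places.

Posterior: Beta(1+11, 3+60) = Beta(12, 63).
Mode = (12−1)/(12+63−2) = 11/73 = 0.151.
Mean = 12/(12+63) = 12/75 = 0.160.

maximum a posteriori estimate = 0.151, posterior mean = 0.160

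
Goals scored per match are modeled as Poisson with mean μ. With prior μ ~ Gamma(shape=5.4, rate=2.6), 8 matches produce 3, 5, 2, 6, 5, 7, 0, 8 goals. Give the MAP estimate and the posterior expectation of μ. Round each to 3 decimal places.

Σ counts = 36. Posterior: Gamma(shape = 5.4+36 = 41.4, rate = 2.6+8 = 10.6).
Mode = (α−1)/β = 40.4/10.6 = 3.811.
Mean = α/β = 41.4/10.6 = 3.906.

MAP = 3.811, posterior mean = 3.906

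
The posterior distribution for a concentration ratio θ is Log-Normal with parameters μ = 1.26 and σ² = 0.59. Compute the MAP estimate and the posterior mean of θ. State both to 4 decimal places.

MAP = 1.9542, posterior mean = 4.7351

Mode = exp(μ − σ²) = exp(0.67) = 1.9542.
Mean = exp(μ + σ²/2) = exp(1.555) = 4.7351.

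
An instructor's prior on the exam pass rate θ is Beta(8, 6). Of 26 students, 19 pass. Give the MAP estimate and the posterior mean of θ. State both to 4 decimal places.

MAP: 0.6842. Posterior mean: 0.6750.

Posterior: Beta(8+19, 6+7) = Beta(27, 13).
Mode = (27−1)/(27+13−2) = 26/38 = 0.6842.
Mean = 27/(27+13) = 27/40 = 0.6750.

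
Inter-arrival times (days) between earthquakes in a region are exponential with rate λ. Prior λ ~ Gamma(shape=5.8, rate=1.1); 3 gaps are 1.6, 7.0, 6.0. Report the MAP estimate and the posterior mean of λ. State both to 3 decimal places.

Σ times = 14.6. Posterior: Gamma(shape = 5.8+3 = 8.8, rate = 1.1+14.6 = 15.7).
Mode = (α−1)/β = 7.8/15.7 = 0.497.
Mean = α/β = 8.8/15.7 = 0.561.
Right-skewed posterior ⇒ mode < mean.

MAP = 0.497, posterior mean = 0.561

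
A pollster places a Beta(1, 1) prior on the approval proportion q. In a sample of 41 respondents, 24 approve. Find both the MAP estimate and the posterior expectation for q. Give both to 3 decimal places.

MAP: 0.585. Posterior mean: 0.581.

Posterior: Beta(1+24, 1+17) = Beta(25, 18).
Mode = (25−1)/(25+18−2) = 24/41 = 0.585.
With a flat prior the MAP equals the MLE, 24/41.
Mean = 25/(25+18) = 25/43 = 0.581.
Left-skewed posterior ⇒ mean < mode.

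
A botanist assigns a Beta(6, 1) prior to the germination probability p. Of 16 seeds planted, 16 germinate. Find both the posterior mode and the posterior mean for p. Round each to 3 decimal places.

MAP = 1.000; posterior mean = 0.957

Posterior: Beta(6+16, 1+0) = Beta(22, 1).
Since β = 1 ≤ 1 and α > 1, the Beta density is monotone increasing on [0,1]; the mode is at 1.
Mean = 22/(22+1) = 0.957.
The mean is pulled below the mode by the posterior's left skew.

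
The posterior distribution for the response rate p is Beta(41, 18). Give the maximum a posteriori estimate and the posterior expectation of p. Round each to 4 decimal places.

Mode = (41−1)/(41+18−2) = 40/57 = 0.7018.
Mean = 41/(41+18) = 41/59 = 0.6949.

MAP: 0.7018. Posterior mean: 0.6949.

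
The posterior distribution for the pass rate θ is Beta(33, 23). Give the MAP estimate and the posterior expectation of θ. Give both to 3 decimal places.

MAP: 0.593. Posterior mean: 0.589.

Mode = (33−1)/(33+23−2) = 32/54 = 0.593.
Mean = 33/(33+23) = 33/56 = 0.589.
Left-skewed posterior ⇒ mean < mode.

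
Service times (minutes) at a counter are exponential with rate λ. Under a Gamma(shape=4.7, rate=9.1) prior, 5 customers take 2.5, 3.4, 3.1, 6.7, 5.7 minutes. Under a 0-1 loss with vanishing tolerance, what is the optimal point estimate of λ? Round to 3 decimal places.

0.285

Σ times = 21.4. Posterior: Gamma(shape = 4.7+5 = 9.7, rate = 9.1+21.4 = 30.5).
Mode = (α−1)/β = 8.7/30.5 = 0.285.
Mean = α/β = 9.7/30.5 = 0.318.
This is the posterior mode — the MAP estimate.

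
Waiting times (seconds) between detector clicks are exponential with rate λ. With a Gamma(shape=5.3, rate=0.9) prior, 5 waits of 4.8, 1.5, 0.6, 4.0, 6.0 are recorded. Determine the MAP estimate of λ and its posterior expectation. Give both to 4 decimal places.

Σ times = 16.9. Posterior: Gamma(shape = 5.3+5 = 10.3, rate = 0.9+16.9 = 17.8).
Mode = (α−1)/β = 9.3/17.8 = 0.5225.
Mean = α/β = 10.3/17.8 = 0.5787.
The posterior is right-skewed, so the mean exceeds the mode.

MAP = 0.5225; posterior mean = 0.5787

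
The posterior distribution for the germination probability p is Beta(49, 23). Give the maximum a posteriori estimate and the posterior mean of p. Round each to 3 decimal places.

p_MAP = 0.686, E[p|data] = 0.681

Mode = (49−1)/(49+23−2) = 48/70 = 0.686.
Mean = 49/(49+23) = 49/72 = 0.681.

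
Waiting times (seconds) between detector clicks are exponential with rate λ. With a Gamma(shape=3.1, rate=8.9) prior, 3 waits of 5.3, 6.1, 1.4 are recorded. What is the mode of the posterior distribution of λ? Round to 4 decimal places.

Σ times = 12.8. Posterior: Gamma(shape = 3.1+3 = 6.1, rate = 8.9+12.8 = 21.7).
Mode = (α−1)/β = 5.1/21.7 = 0.2350.
Mean = α/β = 6.1/21.7 = 0.2811.
This is the posterior mode — the MAP estimate.

0.2350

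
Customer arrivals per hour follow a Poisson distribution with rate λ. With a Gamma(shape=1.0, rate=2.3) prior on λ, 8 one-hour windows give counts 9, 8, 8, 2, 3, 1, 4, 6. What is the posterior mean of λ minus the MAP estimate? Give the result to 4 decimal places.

0.0971

Σ counts = 41. Posterior: Gamma(shape = 1.0+41 = 42.0, rate = 2.3+8 = 10.3).
Mode = (α−1)/β = 41.0/10.3 = 3.9806.
Mean = α/β = 42.0/10.3 = 4.0777.
Difference = 4.0777 − 3.9806 = 0.0971.
Right-skewed posterior ⇒ mode < mean.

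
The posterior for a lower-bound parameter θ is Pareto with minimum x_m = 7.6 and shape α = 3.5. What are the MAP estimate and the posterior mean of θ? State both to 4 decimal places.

The Pareto density is strictly decreasing on [x_m, ∞), so the mode is x_m = 7.6000.
Mean = α·x_m/(α−1) = 3.5·7.6/2.5 = 10.6400.

θ_MAP = 7.6000, E[θ|data] = 10.6400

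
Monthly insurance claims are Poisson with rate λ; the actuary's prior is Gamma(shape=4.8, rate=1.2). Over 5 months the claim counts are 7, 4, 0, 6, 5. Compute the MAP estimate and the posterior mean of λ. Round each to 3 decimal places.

Σ counts = 22. Posterior: Gamma(shape = 4.8+22 = 26.8, rate = 1.2+5 = 6.2).
Mode = (α−1)/β = 25.8/6.2 = 4.161.
Mean = α/β = 26.8/6.2 = 4.323.
The posterior is right-skewed, so the mean exceeds the mode.

MAP estimate = 4.161, posterior mean = 4.323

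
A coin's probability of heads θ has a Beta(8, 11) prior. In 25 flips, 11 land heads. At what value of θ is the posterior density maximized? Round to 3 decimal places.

Posterior: Beta(8+11, 11+14) = Beta(19, 25).
Mode = (19−1)/(19+25−2) = 18/42 = 0.429.
Mean = 19/(19+25) = 19/44 = 0.432.
This is the posterior mode — the MAP estimate.

0.429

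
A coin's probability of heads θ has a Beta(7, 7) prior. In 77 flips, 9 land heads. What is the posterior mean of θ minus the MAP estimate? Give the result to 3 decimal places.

Posterior: Beta(7+9, 7+68) = Beta(16, 75).
Mode = (16−1)/(16+75−2) = 15/89 = 0.169.
Mean = 16/(16+75) = 16/91 = 0.176.
Difference = 0.176 − 0.169 = 0.007.

0.007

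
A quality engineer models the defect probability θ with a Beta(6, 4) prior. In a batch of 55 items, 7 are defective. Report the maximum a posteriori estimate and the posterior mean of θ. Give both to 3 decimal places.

MAP = 0.190; posterior mean = 0.200

Posterior: Beta(6+7, 4+48) = Beta(13, 52).
Mode = (13−1)/(13+52−2) = 12/63 = 0.190.
Mean = 13/(13+52) = 13/65 = 0.200.
The mean is pulled above the mode by the posterior's right skew.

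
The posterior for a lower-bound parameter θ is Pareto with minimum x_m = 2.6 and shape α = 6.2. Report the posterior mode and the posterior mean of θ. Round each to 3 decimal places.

The Pareto density is strictly decreasing on [x_m, ∞), so the mode is x_m = 2.600.
Mean = α·x_m/(α−1) = 6.2·2.6/5.2 = 3.100.
The posterior is right-skewed, so the mean exceeds the mode.

θ_MAP = 2.600, E[θ|data] = 3.100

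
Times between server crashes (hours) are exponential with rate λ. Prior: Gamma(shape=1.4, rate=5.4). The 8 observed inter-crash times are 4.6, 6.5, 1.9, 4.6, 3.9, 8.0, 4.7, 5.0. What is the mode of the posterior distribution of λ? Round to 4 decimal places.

0.1883

Σ times = 39.2. Posterior: Gamma(shape = 1.4+8 = 9.4, rate = 5.4+39.2 = 44.6).
Mode = (α−1)/β = 8.4/44.6 = 0.1883.
Mean = α/β = 9.4/44.6 = 0.2108.
This is the posterior mode — the MAP estimate.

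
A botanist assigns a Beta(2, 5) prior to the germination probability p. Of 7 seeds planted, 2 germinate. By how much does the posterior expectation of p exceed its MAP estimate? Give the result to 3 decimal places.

0.036

Posterior: Beta(2+2, 5+5) = Beta(4, 10).
Mode = (4−1)/(4+10−2) = 3/12 = 0.250.
Mean = 4/(4+10) = 4/14 = 0.286.
Difference = 0.286 − 0.250 = 0.036.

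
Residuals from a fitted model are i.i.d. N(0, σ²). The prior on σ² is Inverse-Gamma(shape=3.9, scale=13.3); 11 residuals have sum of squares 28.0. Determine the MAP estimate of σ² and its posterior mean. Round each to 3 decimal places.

MAP: 2.625. Posterior mean: 3.250.

Posterior: Inverse-Gamma(shape = 3.9+11/2 = 9.4, scale = 13.3+28.0/2 = 27.3).
Mode = β/(α+1) = 27.3/10.4 = 2.625.
Mean = β/(α−1) = 27.3/8.4 = 3.250.
The mean is pulled above the mode by the posterior's right skew.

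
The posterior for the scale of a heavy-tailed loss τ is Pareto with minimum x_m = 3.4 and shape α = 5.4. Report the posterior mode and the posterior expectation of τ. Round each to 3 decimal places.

The Pareto density is strictly decreasing on [x_m, ∞), so the mode is x_m = 3.400.
Mean = α·x_m/(α−1) = 5.4·3.4/4.4 = 4.173.
Right-skewed posterior ⇒ mode < mean.

posterior mode = 3.400, posterior expectation = 4.173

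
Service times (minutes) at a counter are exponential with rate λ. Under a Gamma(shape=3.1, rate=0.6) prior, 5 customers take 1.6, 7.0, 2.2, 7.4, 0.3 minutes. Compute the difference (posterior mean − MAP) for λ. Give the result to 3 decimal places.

Σ times = 18.5. Posterior: Gamma(shape = 3.1+5 = 8.1, rate = 0.6+18.5 = 19.1).
Mode = (α−1)/β = 7.1/19.1 = 0.372.
Mean = α/β = 8.1/19.1 = 0.424.
Difference = 0.424 − 0.372 = 0.052.

0.052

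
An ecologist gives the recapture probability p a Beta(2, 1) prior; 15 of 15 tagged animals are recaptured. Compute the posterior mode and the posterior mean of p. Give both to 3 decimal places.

MAP = 1.000; posterior mean = 0.944

Posterior: Beta(2+15, 1+0) = Beta(17, 1).
Since β = 1 ≤ 1 and α > 1, the Beta density is monotone increasing on [0,1]; the mode is at 1.
Mean = 17/(17+1) = 0.944.
The mean is pulled below the mode by the posterior's left skew.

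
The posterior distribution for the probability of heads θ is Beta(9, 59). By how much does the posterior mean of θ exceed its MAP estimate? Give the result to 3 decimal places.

Mode = (9−1)/(9+59−2) = 8/66 = 0.121.
Mean = 9/(9+59) = 9/68 = 0.132.
Difference = 0.132 − 0.121 = 0.011.

0.011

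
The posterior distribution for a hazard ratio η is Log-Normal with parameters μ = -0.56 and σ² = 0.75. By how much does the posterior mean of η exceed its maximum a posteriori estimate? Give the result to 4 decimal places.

0.5613

Mode = exp(μ − σ²) = exp(-1.31) = 0.2698.
Mean = exp(μ + σ²/2) = exp(-0.185) = 0.8311.
Difference = 0.8311 − 0.2698 = 0.5613.
The mean is pulled above the mode by the posterior's right skew.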